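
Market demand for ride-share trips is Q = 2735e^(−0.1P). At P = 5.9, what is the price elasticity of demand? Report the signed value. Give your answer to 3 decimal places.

-0.590

At P = 5.9, Q = 1516.085.
dQ/dP = −0.1·2735e^(−0.1P) = −0.1Q = -151.609.
ε = (dQ/dP)(P/Q) = (-151.609)(5.9/1516.085).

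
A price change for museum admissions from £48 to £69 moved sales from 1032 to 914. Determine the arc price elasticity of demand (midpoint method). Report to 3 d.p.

ΔQ = 914 − 1032 = -118; ΔP = 69 − 48 = 21.
Midpoints: P̄ = 58.50, Q̄ = 973.0.
ε = (ΔQ/ΔP)(P̄/Q̄) = (-118/21)(58.50/973.0).

-0.338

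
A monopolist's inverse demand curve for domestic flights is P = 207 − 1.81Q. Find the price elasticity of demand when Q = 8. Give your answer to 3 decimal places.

At Q = 8, P = 207 − 1.81(8) = 192.52.
dP/dQ = −1.81, so dQ/dP = 1/(−1.81) = -0.552.
ε = (dQ/dP)(P/Q) = (-0.552)(192.52/8).

-13.296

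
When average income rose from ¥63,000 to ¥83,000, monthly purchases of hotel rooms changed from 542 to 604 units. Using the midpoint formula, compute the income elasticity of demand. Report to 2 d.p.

0.39

ΔQ = 62, ΔI = 20000. Midpoints: Ī = 73,000, Q̄ = 573.0.
ε_I = (ΔQ/ΔI)(Ī/Q̄) = (62/20000)(73000/573.0).
ε_I > 0, so the good is normal.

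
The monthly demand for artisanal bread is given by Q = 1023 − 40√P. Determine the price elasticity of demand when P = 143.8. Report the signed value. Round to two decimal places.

At P = 143.8, Q = 543.333.
dQ/dP = −40/(2√P) = -1.668.
ε = (dQ/dP)(P/Q) = (-1.668)(143.8/543.333).
|ε| < 1, so demand is inelastic at this price.

-0.44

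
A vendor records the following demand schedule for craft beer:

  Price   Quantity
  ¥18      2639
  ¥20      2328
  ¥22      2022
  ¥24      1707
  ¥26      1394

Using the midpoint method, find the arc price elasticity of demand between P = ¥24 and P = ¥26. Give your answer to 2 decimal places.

-2.52

At P = 24, Q = 1707; at P = 26, Q = 1394.
ΔQ = -313, ΔP = 2. Midpoints: P̄ = 25.00, Q̄ = 1550.5.
ε = (ΔQ/ΔP)(P̄/Q̄) = (-313/2)(25.00/1550.5).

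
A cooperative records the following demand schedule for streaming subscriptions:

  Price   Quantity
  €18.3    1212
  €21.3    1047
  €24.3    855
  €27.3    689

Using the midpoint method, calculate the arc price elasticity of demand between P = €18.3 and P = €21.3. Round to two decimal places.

-0.96

At P = 18.3, Q = 1212; at P = 21.3, Q = 1047.
ΔQ = -165, ΔP = 3.0. Midpoints: P̄ = 19.80, Q̄ = 1129.5.
ε = (ΔQ/ΔP)(P̄/Q̄) = (-165/3.0)(19.80/1129.5).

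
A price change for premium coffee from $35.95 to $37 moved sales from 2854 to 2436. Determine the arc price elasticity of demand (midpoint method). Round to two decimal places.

ΔQ = 2436 − 2854 = -418; ΔP = 37 − 35.95 = 1.05.
Midpoints: P̄ = 36.48, Q̄ = 2645.0.
ε = (ΔQ/ΔP)(P̄/Q̄) = (-418/1.05)(36.48/2645.0).

-5.49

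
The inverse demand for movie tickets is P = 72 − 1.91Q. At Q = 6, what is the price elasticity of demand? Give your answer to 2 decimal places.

-5.28

At Q = 6, P = 72 − 1.91(6) = 60.54.
dP/dQ = −1.91, so dQ/dP = 1/(−1.91) = -0.524.
ε = (dQ/dP)(P/Q) = (-0.524)(60.54/6).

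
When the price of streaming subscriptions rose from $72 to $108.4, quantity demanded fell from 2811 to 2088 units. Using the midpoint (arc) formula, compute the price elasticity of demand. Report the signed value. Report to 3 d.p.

ΔQ = 2088 − 2811 = -723; ΔP = 108.4 − 72 = 36.4.
Midpoints: P̄ = 90.20, Q̄ = 2449.5.
ε = (ΔQ/ΔP)(P̄/Q̄) = (-723/36.4)(90.20/2449.5).

-0.731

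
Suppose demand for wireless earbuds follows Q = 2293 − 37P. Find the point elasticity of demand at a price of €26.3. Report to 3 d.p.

-0.737

At P = 26.3, Q = 1319.900.
dQ/dP = −37.
ε = (dQ/dP)(P/Q) = (-37)(26.3/1319.900).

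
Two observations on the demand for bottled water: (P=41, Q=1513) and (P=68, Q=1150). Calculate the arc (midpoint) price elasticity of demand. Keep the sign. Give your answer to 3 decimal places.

-0.550

ΔQ = 1150 − 1513 = -363; ΔP = 68 − 41 = 27.
Midpoints: P̄ = 54.50, Q̄ = 1331.5.
ε = (ΔQ/ΔP)(P̄/Q̄) = (-363/27)(54.50/1331.5).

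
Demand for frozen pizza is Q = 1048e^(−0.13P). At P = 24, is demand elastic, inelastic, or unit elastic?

elastic

Q = 46.277, dQ/dP = -6.016.
ε = (dQ/dP)(P/Q) ≈ -3.120.
|ε| = 3.12 > 1.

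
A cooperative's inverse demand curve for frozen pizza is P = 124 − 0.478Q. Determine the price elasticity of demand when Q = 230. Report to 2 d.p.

At Q = 230, P = 124 − 0.478(230) = 14.06.
dP/dQ = −0.478, so dQ/dP = 1/(−0.478) = -2.092.
ε = (dQ/dP)(P/Q) = (-2.092)(14.06/230).

-0.13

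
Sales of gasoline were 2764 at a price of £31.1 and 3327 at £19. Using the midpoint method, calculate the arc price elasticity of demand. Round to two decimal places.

ΔQ = 3327 − 2764 = 563; ΔP = 19 − 31.1 = -12.1.
Midpoints: P̄ = 25.05, Q̄ = 3045.5.
ε = (ΔQ/ΔP)(P̄/Q̄) = (563/-12.1)(25.05/3045.5).

-0.38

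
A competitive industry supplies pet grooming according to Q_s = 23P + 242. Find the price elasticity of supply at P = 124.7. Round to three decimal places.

At P = 124.7, Q_s = 3110.10.
dQ_s/dP = 23.
ε_s = (dQ_s/dP)(P/Q_s) = (23)(124.7/3110.10).

0.922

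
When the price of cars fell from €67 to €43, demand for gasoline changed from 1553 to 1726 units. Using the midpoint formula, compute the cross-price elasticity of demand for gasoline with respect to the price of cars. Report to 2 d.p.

ΔQ_x = 1726 − 1553 = 173; ΔP_y = 43 − 67 = -24.
Midpoints: P̄_y = 55.00, Q̄_x = 1639.5.
ε_xy = (ΔQ_x/ΔP_y)(P̄_y/Q̄_x) = (173/-24)(55.00/1639.5).

-0.24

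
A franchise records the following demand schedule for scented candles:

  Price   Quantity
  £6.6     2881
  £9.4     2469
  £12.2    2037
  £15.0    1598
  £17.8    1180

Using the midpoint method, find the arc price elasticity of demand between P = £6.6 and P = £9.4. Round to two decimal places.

At P = 6.6, Q = 2881; at P = 9.4, Q = 2469.
ΔQ = -412, ΔP = 2.8. Midpoints: P̄ = 8.00, Q̄ = 2675.0.
ε = (ΔQ/ΔP)(P̄/Q̄) = (-412/2.8)(8.00/2675.0).

-0.44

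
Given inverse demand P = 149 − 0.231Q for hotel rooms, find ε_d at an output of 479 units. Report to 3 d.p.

-0.347

At Q = 479, P = 149 − 0.231(479) = 38.35.
dP/dQ = −0.231, so dQ/dP = 1/(−0.231) = -4.329.
ε = (dQ/dP)(P/Q) = (-4.329)(38.35/479).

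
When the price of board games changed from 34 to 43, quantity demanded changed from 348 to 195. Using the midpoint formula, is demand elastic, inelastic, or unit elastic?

Arc ε ≈ -2.411.
|ε| = 2.41 > 1.

elastic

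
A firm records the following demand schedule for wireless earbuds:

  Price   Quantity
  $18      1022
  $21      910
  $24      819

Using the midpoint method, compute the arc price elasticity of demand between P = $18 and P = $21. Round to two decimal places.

-0.75

At P = 18, Q = 1022; at P = 21, Q = 910.
ΔQ = -112, ΔP = 3. Midpoints: P̄ = 19.50, Q̄ = 966.0.
ε = (ΔQ/ΔP)(P̄/Q̄) = (-112/3)(19.50/966.0).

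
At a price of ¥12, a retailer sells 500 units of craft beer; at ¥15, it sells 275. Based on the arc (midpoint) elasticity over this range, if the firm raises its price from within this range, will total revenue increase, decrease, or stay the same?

Arc ε = (-225/3)(13.50/387.5) ≈ -2.613.
|ε| = 2.61 > 1, so demand is elastic. A price rise therefore reduces total revenue.

decrease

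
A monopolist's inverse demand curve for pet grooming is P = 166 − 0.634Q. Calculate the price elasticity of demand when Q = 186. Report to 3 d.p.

-0.408

At Q = 186, P = 166 − 0.634(186) = 48.08.
dP/dQ = −0.634, so dQ/dP = 1/(−0.634) = -1.577.
ε = (dQ/dP)(P/Q) = (-1.577)(48.08/186).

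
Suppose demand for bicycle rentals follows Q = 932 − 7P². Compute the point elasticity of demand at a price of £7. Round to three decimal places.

-1.165

At P = 7, Q = 589.
dQ/dP = −14P = -98.
ε = (dQ/dP)(P/Q) = (-98)(7/589).
|ε| > 1, so demand is elastic at this price.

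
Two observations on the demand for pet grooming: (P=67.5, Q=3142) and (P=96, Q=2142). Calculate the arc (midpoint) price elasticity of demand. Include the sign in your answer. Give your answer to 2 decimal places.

-1.09

ΔQ = 2142 − 3142 = -1000; ΔP = 96 − 67.5 = 28.5.
Midpoints: P̄ = 81.75, Q̄ = 2642.0.
ε = (ΔQ/ΔP)(P̄/Q̄) = (-1000/28.5)(81.75/2642.0).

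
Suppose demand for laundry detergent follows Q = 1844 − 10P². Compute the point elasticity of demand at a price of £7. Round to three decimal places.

At P = 7, Q = 1354.
dQ/dP = −20P = -140.
ε = (dQ/dP)(P/Q) = (-140)(7/1354).
|ε| < 1, so demand is inelastic at this price.

-0.724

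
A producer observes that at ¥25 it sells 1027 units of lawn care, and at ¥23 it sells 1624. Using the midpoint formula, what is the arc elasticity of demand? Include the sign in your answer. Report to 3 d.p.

ΔQ = 1624 − 1027 = 597; ΔP = 23 − 25 = -2.
Midpoints: P̄ = 24.00, Q̄ = 1325.5.
ε = (ΔQ/ΔP)(P̄/Q̄) = (597/-2)(24.00/1325.5).

-5.405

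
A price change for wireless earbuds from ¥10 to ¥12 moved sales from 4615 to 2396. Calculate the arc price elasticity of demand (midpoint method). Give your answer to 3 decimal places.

-3.482

ΔQ = 2396 − 4615 = -2219; ΔP = 12 − 10 = 2.
Midpoints: P̄ = 11.00, Q̄ = 3505.5.
ε = (ΔQ/ΔP)(P̄/Q̄) = (-2219/2)(11.00/3505.5).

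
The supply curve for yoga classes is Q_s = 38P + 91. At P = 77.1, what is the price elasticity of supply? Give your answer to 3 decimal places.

At P = 77.1, Q_s = 3020.80.
dQ_s/dP = 38.
ε_s = (dQ_s/dP)(P/Q_s) = (38)(77.1/3020.80).

0.970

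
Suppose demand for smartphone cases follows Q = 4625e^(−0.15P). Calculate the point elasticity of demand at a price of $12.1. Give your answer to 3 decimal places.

-1.815

At P = 12.1, Q = 753.125.
dQ/dP = −0.15·4625e^(−0.15P) = −0.15Q = -112.969.
ε = (dQ/dP)(P/Q) = (-112.969)(12.1/753.125).
|ε| > 1, so demand is elastic at this price.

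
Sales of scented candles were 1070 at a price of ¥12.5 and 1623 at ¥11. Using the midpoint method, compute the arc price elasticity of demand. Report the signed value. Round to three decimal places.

ΔQ = 1623 − 1070 = 553; ΔP = 11 − 12.5 = -1.5.
Midpoints: P̄ = 11.75, Q̄ = 1346.5.
ε = (ΔQ/ΔP)(P̄/Q̄) = (553/-1.5)(11.75/1346.5).

-3.217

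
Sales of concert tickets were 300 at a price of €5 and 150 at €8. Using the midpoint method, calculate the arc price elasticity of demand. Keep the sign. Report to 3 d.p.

-1.444

ΔQ = 150 − 300 = -150; ΔP = 8 − 5 = 3.
Midpoints: P̄ = 6.50, Q̄ = 225.0.
ε = (ΔQ/ΔP)(P̄/Q̄) = (-150/3)(6.50/225.0).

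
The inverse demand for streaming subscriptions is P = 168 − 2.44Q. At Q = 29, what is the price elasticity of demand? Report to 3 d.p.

At Q = 29, P = 168 − 2.44(29) = 97.24.
dP/dQ = −2.44, so dQ/dP = 1/(−2.44) = -0.410.
ε = (dQ/dP)(P/Q) = (-0.410)(97.24/29).

-1.374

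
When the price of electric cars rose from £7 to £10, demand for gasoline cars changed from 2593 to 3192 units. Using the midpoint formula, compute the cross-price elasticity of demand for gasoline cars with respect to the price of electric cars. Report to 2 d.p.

ΔQ_x = 3192 − 2593 = 599; ΔP_y = 10 − 7 = 3.
Midpoints: P̄_y = 8.50, Q̄_x = 2892.5.
ε_xy = (ΔQ_x/ΔP_y)(P̄_y/Q̄_x) = (599/3)(8.50/2892.5).

0.59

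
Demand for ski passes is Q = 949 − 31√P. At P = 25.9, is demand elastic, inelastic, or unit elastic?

inelastic

Q = 791.235, dQ/dP = -3.046.
ε = (dQ/dP)(P/Q) ≈ -0.100.
|ε| = 0.10 < 1.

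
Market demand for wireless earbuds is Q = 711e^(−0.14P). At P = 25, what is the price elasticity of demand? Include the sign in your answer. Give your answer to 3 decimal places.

-3.500

At P = 25, Q = 21.470.
dQ/dP = −0.14·711e^(−0.14P) = −0.14Q = -3.006.
ε = (dQ/dP)(P/Q) = (-3.006)(25/21.470).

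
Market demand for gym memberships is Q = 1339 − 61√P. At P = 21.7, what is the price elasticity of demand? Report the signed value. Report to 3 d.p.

At P = 21.7, Q = 1054.842.
dQ/dP = −61/(2√P) = -6.547.
ε = (dQ/dP)(P/Q) = (-6.547)(21.7/1054.842).

-0.135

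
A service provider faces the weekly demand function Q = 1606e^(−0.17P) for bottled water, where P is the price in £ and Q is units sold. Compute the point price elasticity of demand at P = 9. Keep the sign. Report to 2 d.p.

At P = 9, Q = 347.756.
dQ/dP = −0.17·1606e^(−0.17P) = −0.17Q = -59.119.
ε = (dQ/dP)(P/Q) = (-59.119)(9/347.756).

-1.53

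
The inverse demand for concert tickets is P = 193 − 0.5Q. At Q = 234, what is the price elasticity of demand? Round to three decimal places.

-0.650

At Q = 234, P = 193 − 0.5(234) = 76.00.
dP/dQ = −0.5, so dQ/dP = 1/(−0.5) = -2.000.
ε = (dQ/dP)(P/Q) = (-2.000)(76.00/234).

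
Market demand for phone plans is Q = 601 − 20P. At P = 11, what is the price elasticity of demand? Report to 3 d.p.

At P = 11, Q = 381.
dQ/dP = −20.
ε = (dQ/dP)(P/Q) = (-20)(11/381).

-0.577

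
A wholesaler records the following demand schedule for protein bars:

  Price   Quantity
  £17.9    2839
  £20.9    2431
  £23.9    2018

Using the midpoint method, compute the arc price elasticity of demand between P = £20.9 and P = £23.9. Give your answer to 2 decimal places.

At P = 20.9, Q = 2431; at P = 23.9, Q = 2018.
ΔQ = -413, ΔP = 3.0. Midpoints: P̄ = 22.40, Q̄ = 2224.5.
ε = (ΔQ/ΔP)(P̄/Q̄) = (-413/3.0)(22.40/2224.5).

-1.39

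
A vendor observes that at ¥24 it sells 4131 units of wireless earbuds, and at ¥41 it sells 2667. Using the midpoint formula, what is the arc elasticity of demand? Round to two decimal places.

-0.82

ΔQ = 2667 − 4131 = -1464; ΔP = 41 − 24 = 17.
Midpoints: P̄ = 32.50, Q̄ = 3399.0.
ε = (ΔQ/ΔP)(P̄/Q̄) = (-1464/17)(32.50/3399.0).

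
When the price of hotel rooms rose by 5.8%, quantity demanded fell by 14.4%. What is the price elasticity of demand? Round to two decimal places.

ε = %ΔQ / %ΔP = (-14.4)/(5.8) = -2.483.

-2.48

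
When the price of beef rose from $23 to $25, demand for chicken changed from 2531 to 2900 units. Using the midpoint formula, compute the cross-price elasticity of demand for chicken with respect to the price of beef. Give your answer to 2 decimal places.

1.63

ΔQ_x = 2900 − 2531 = 369; ΔP_y = 25 − 23 = 2.
Midpoints: P̄_y = 24.00, Q̄_x = 2715.5.
ε_xy = (ΔQ_x/ΔP_y)(P̄_y/Q̄_x) = (369/2)(24.00/2715.5).
ε_xy > 0, so the goods are substitutes.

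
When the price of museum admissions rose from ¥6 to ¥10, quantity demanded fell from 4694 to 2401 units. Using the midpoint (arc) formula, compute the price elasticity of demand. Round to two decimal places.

-1.29

ΔQ = 2401 − 4694 = -2293; ΔP = 10 − 6 = 4.
Midpoints: P̄ = 8.00, Q̄ = 3547.5.
ε = (ΔQ/ΔP)(P̄/Q̄) = (-2293/4)(8.00/3547.5).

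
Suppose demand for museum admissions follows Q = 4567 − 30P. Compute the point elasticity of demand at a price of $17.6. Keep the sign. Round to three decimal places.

-0.131

At P = 17.6, Q = 4039.
dQ/dP = −30.
ε = (dQ/dP)(P/Q) = (-30)(17.6/4039).
|ε| < 1, so demand is inelastic at this price.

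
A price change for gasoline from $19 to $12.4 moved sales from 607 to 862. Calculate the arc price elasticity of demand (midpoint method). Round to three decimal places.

-0.826

ΔQ = 862 − 607 = 255; ΔP = 12.4 − 19 = -6.6.
Midpoints: P̄ = 15.70, Q̄ = 734.5.
ε = (ΔQ/ΔP)(P̄/Q̄) = (255/-6.6)(15.70/734.5).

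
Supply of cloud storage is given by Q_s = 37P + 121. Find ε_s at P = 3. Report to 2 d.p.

0.48

At P = 3, Q_s = 232.
dQ_s/dP = 37.
ε_s = (dQ_s/dP)(P/Q_s) = (37)(3/232).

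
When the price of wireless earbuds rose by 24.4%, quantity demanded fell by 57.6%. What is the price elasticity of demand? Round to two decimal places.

-2.36

ε = %ΔQ / %ΔP = (-57.6)/(24.4) = -2.361.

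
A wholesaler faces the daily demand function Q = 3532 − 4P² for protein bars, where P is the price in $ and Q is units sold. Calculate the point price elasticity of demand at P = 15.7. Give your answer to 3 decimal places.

At P = 15.7, Q = 2546.040.
dQ/dP = −8P = -125.600.
ε = (dQ/dP)(P/Q) = (-125.600)(15.7/2546.040).

-0.775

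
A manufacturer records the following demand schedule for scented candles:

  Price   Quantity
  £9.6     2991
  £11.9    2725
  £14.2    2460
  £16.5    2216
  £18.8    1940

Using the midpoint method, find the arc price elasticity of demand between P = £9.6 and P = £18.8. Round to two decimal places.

-0.66

At P = 9.6, Q = 2991; at P = 18.8, Q = 1940.
ΔQ = -1051, ΔP = 9.2. Midpoints: P̄ = 14.20, Q̄ = 2465.5.
ε = (ΔQ/ΔP)(P̄/Q̄) = (-1051/9.2)(14.20/2465.5).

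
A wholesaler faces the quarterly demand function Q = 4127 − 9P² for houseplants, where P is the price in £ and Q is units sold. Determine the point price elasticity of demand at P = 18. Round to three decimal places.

At P = 18, Q = 1211.
dQ/dP = −18P = -324.
ε = (dQ/dP)(P/Q) = (-324)(18/1211).
|ε| > 1, so demand is elastic at this price.

-4.816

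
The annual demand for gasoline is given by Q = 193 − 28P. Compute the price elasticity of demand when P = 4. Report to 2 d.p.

At P = 4, Q = 81.
dQ/dP = −28.
ε = (dQ/dP)(P/Q) = (-28)(4/81).

-1.38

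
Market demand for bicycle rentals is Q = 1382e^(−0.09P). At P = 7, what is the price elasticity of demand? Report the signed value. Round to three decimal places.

At P = 7, Q = 736.042.
dQ/dP = −0.09·1382e^(−0.09P) = −0.09Q = -66.244.
ε = (dQ/dP)(P/Q) = (-66.244)(7/736.042).

-0.630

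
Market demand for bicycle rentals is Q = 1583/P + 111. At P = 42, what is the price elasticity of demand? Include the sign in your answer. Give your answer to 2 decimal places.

At P = 42, Q = 148.690.
dQ/dP = −1583/P² = -0.897.
ε = (dQ/dP)(P/Q) = (-0.897)(42/148.690).
|ε| < 1, so demand is inelastic at this price.

-0.25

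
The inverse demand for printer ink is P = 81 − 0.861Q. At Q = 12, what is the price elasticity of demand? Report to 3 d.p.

At Q = 12, P = 81 − 0.861(12) = 70.67.
dP/dQ = −0.861, so dQ/dP = 1/(−0.861) = -1.161.
ε = (dQ/dP)(P/Q) = (-1.161)(70.67/12).

-6.840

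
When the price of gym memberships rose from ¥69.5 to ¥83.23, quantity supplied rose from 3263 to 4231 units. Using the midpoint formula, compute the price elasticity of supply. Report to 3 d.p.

1.437

ΔQ = 4231 − 3263 = 968; ΔP = 83.23 − 69.5 = 13.73.
Midpoints: P̄ = 76.37, Q̄ = 3747.0.
ε_s = (ΔQ/ΔP)(P̄/Q̄) = (968/13.73)(76.37/3747.0).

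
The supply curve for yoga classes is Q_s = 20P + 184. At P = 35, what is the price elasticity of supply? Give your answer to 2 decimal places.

At P = 35, Q_s = 884.
dQ_s/dP = 20.
ε_s = (dQ_s/dP)(P/Q_s) = (20)(35/884).

0.79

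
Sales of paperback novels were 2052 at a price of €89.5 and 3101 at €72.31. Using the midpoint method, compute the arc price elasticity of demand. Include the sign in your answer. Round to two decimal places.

ΔQ = 3101 − 2052 = 1049; ΔP = 72.31 − 89.5 = -17.19.
Midpoints: P̄ = 80.91, Q̄ = 2576.5.
ε = (ΔQ/ΔP)(P̄/Q̄) = (1049/-17.19)(80.91/2576.5).

-1.92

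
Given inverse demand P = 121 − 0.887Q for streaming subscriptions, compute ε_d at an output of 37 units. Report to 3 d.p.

-2.687

At Q = 37, P = 121 − 0.887(37) = 88.18.
dP/dQ = −0.887, so dQ/dP = 1/(−0.887) = -1.127.
ε = (dQ/dP)(P/Q) = (-1.127)(88.18/37).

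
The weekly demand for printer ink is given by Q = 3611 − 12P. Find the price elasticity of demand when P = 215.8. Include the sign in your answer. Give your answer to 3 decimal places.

At P = 215.8, Q = 1021.400.
dQ/dP = −12.
ε = (dQ/dP)(P/Q) = (-12)(215.8/1021.400).

-2.535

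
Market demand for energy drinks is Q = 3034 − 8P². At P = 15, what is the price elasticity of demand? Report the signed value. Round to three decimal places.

At P = 15, Q = 1234.
dQ/dP = −16P = -240.
ε = (dQ/dP)(P/Q) = (-240)(15/1234).

-2.917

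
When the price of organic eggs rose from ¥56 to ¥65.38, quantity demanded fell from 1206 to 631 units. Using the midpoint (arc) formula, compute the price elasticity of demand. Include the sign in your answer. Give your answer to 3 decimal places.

-4.050

ΔQ = 631 − 1206 = -575; ΔP = 65.38 − 56 = 9.38.
Midpoints: P̄ = 60.69, Q̄ = 918.5.
ε = (ΔQ/ΔP)(P̄/Q̄) = (-575/9.38)(60.69/918.5).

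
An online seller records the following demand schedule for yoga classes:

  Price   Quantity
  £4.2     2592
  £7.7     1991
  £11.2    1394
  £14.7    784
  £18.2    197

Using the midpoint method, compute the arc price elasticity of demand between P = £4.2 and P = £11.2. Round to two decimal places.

At P = 4.2, Q = 2592; at P = 11.2, Q = 1394.
ΔQ = -1198, ΔP = 7.0. Midpoints: P̄ = 7.70, Q̄ = 1993.0.
ε = (ΔQ/ΔP)(P̄/Q̄) = (-1198/7.0)(7.70/1993.0).

-0.66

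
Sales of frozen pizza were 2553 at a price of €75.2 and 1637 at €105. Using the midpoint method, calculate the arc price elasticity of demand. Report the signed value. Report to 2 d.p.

ΔQ = 1637 − 2553 = -916; ΔP = 105 − 75.2 = 29.8.
Midpoints: P̄ = 90.10, Q̄ = 2095.0.
ε = (ΔQ/ΔP)(P̄/Q̄) = (-916/29.8)(90.10/2095.0).

-1.32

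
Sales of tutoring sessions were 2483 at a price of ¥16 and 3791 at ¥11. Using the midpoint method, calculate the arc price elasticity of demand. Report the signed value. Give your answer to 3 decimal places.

ΔQ = 3791 − 2483 = 1308; ΔP = 11 − 16 = -5.
Midpoints: P̄ = 13.50, Q̄ = 3137.0.
ε = (ΔQ/ΔP)(P̄/Q̄) = (1308/-5)(13.50/3137.0).

-1.126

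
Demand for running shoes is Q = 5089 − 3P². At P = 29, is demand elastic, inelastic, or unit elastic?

elastic

Q = 2566, dQ/dP = -174.
ε = (dQ/dP)(P/Q) ≈ -1.966.
|ε| = 1.97 > 1.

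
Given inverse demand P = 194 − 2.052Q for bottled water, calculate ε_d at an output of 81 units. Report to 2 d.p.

-0.17

At Q = 81, P = 194 − 2.052(81) = 27.79.
dP/dQ = −2.052, so dQ/dP = 1/(−2.052) = -0.487.
ε = (dQ/dP)(P/Q) = (-0.487)(27.79/81).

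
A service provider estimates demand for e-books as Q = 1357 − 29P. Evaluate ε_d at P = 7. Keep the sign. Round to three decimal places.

At P = 7, Q = 1154.
dQ/dP = −29.
ε = (dQ/dP)(P/Q) = (-29)(7/1154).

-0.176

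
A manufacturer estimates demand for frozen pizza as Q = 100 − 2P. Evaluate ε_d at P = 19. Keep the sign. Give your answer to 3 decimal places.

At P = 19, Q = 62.
dQ/dP = −2.
ε = (dQ/dP)(P/Q) = (-2)(19/62).
|ε| < 1, so demand is inelastic at this price.

-0.613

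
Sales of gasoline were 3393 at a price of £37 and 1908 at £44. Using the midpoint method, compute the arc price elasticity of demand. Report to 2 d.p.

ΔQ = 1908 − 3393 = -1485; ΔP = 44 − 37 = 7.
Midpoints: P̄ = 40.50, Q̄ = 2650.5.
ε = (ΔQ/ΔP)(P̄/Q̄) = (-1485/7)(40.50/2650.5).

-3.24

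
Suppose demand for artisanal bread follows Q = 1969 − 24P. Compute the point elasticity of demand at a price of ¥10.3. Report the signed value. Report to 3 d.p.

At P = 10.3, Q = 1721.800.
dQ/dP = −24.
ε = (dQ/dP)(P/Q) = (-24)(10.3/1721.800).

-0.144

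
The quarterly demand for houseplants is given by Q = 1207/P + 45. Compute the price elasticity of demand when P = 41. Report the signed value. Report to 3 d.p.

-0.395

At P = 41, Q = 74.439.
dQ/dP = −1207/P² = -0.718.
ε = (dQ/dP)(P/Q) = (-0.718)(41/74.439).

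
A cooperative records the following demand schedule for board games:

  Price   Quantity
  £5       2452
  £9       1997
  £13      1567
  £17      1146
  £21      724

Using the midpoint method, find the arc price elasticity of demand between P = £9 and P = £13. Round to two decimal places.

At P = 9, Q = 1997; at P = 13, Q = 1567.
ΔQ = -430, ΔP = 4. Midpoints: P̄ = 11.00, Q̄ = 1782.0.
ε = (ΔQ/ΔP)(P̄/Q̄) = (-430/4)(11.00/1782.0).

-0.66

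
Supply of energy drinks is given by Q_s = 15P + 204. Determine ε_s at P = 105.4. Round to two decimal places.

0.89

At P = 105.4, Q_s = 1785.
dQ_s/dP = 15.
ε_s = (dQ_s/dP)(P/Q_s) = (15)(105.4/1785).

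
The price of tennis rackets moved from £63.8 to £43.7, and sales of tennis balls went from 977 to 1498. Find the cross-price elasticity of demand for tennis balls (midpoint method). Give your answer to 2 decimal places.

-1.13

ΔQ_x = 1498 − 977 = 521; ΔP_y = 43.7 − 63.8 = -20.1.
Midpoints: P̄_y = 53.75, Q̄_x = 1237.5.
ε_xy = (ΔQ_x/ΔP_y)(P̄_y/Q̄_x) = (521/-20.1)(53.75/1237.5).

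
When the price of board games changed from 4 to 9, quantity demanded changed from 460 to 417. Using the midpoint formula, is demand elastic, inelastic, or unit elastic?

inelastic

Arc ε ≈ -0.127.
|ε| = 0.13 < 1.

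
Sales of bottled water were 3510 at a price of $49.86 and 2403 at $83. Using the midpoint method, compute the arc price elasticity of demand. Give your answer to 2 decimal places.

ΔQ = 2403 − 3510 = -1107; ΔP = 83 − 49.86 = 33.14.
Midpoints: P̄ = 66.43, Q̄ = 2956.5.
ε = (ΔQ/ΔP)(P̄/Q̄) = (-1107/33.14)(66.43/2956.5).

-0.75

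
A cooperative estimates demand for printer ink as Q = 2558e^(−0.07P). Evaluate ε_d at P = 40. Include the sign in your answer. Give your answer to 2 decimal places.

At P = 40, Q = 155.552.
dQ/dP = −0.07·2558e^(−0.07P) = −0.07Q = -10.889.
ε = (dQ/dP)(P/Q) = (-10.889)(40/155.552).
|ε| > 1, so demand is elastic at this price.

-2.80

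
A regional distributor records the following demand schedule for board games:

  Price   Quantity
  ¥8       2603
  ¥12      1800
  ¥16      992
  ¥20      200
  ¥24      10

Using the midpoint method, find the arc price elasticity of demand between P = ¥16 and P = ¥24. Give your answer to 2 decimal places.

-4.90

At P = 16, Q = 992; at P = 24, Q = 10.
ΔQ = -982, ΔP = 8. Midpoints: P̄ = 20.00, Q̄ = 501.0.
ε = (ΔQ/ΔP)(P̄/Q̄) = (-982/8)(20.00/501.0).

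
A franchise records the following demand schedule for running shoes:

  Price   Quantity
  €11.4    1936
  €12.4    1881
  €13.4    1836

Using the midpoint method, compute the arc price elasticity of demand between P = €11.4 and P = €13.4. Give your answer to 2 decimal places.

-0.33

At P = 11.4, Q = 1936; at P = 13.4, Q = 1836.
ΔQ = -100, ΔP = 2.0. Midpoints: P̄ = 12.40, Q̄ = 1886.0.
ε = (ΔQ/ΔP)(P̄/Q̄) = (-100/2.0)(12.40/1886.0).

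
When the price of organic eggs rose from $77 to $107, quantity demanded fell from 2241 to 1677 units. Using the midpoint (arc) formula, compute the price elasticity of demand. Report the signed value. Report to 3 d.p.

-0.883

ΔQ = 1677 − 2241 = -564; ΔP = 107 − 77 = 30.
Midpoints: P̄ = 92.00, Q̄ = 1959.0.
ε = (ΔQ/ΔP)(P̄/Q̄) = (-564/30)(92.00/1959.0).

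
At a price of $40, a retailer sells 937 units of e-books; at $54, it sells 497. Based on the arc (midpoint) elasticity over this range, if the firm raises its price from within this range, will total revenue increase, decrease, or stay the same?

decrease

Arc ε = (-440/14)(47.00/717.0) ≈ -2.060.
|ε| = 2.06 > 1, so demand is elastic. A price rise therefore reduces total revenue.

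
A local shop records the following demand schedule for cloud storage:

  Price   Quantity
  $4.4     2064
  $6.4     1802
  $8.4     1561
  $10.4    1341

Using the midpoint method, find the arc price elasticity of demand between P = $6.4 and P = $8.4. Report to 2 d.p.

At P = 6.4, Q = 1802; at P = 8.4, Q = 1561.
ΔQ = -241, ΔP = 2.0. Midpoints: P̄ = 7.40, Q̄ = 1681.5.
ε = (ΔQ/ΔP)(P̄/Q̄) = (-241/2.0)(7.40/1681.5).

-0.53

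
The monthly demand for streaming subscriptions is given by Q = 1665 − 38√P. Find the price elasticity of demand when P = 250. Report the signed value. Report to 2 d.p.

At P = 250, Q = 1064.167.
dQ/dP = −38/(2√P) = -1.202.
ε = (dQ/dP)(P/Q) = (-1.202)(250/1064.167).
|ε| < 1, so demand is inelastic at this price.

-0.28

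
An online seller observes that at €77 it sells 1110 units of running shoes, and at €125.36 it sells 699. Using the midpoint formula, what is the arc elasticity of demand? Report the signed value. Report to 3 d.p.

ΔQ = 699 − 1110 = -411; ΔP = 125.36 − 77 = 48.36.
Midpoints: P̄ = 101.18, Q̄ = 904.5.
ε = (ΔQ/ΔP)(P̄/Q̄) = (-411/48.36)(101.18/904.5).

-0.951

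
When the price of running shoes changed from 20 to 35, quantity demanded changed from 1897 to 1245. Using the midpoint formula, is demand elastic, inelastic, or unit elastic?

Arc ε ≈ -0.761.
|ε| = 0.76 < 1.

inelastic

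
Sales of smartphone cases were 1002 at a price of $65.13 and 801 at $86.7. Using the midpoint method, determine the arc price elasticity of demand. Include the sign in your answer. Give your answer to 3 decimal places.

ΔQ = 801 − 1002 = -201; ΔP = 86.7 − 65.13 = 21.57.
Midpoints: P̄ = 75.91, Q̄ = 901.5.
ε = (ΔQ/ΔP)(P̄/Q̄) = (-201/21.57)(75.91/901.5).

-0.785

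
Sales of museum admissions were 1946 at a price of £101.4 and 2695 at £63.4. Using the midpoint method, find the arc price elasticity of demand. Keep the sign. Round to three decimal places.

ΔQ = 2695 − 1946 = 749; ΔP = 63.4 − 101.4 = -38.0.
Midpoints: P̄ = 82.40, Q̄ = 2320.5.
ε = (ΔQ/ΔP)(P̄/Q̄) = (749/-38.0)(82.40/2320.5).

-0.700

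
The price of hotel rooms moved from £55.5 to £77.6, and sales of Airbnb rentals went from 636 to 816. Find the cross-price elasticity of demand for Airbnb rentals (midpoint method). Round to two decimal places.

ΔQ_x = 816 − 636 = 180; ΔP_y = 77.6 − 55.5 = 22.1.
Midpoints: P̄_y = 66.55, Q̄_x = 726.0.
ε_xy = (ΔQ_x/ΔP_y)(P̄_y/Q̄_x) = (180/22.1)(66.55/726.0).
ε_xy > 0, so the goods are substitutes.

0.75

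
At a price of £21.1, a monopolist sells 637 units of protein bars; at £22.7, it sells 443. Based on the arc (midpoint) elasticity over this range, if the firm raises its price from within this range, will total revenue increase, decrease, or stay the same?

decrease

Arc ε = (-194/1.6)(21.90/540.0) ≈ -4.917.
|ε| = 4.92 > 1, so demand is elastic. A price rise therefore reduces total revenue.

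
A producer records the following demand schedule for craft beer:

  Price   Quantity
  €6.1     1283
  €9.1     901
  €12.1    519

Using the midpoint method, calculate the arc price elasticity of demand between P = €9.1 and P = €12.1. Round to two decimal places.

-1.90

At P = 9.1, Q = 901; at P = 12.1, Q = 519.
ΔQ = -382, ΔP = 3.0. Midpoints: P̄ = 10.60, Q̄ = 710.0.
ε = (ΔQ/ΔP)(P̄/Q̄) = (-382/3.0)(10.60/710.0).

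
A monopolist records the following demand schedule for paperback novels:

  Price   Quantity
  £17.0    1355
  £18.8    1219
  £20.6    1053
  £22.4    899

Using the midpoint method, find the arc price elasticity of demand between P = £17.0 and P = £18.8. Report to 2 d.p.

At P = 17.0, Q = 1355; at P = 18.8, Q = 1219.
ΔQ = -136, ΔP = 1.8. Midpoints: P̄ = 17.90, Q̄ = 1287.0.
ε = (ΔQ/ΔP)(P̄/Q̄) = (-136/1.8)(17.90/1287.0).

-1.05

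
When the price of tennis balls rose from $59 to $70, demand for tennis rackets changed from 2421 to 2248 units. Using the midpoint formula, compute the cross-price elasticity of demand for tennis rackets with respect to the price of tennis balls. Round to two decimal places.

-0.43

ΔQ_x = 2248 − 2421 = -173; ΔP_y = 70 − 59 = 11.
Midpoints: P̄_y = 64.50, Q̄_x = 2334.5.
ε_xy = (ΔQ_x/ΔP_y)(P̄_y/Q̄_x) = (-173/11)(64.50/2334.5).
ε_xy < 0, so the goods are complements.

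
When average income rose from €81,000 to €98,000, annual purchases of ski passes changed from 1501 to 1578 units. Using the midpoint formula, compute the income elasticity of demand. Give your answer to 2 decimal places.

ΔQ = 77, ΔI = 17000. Midpoints: Ī = 89,500, Q̄ = 1539.5.
ε_I = (ΔQ/ΔI)(Ī/Q̄) = (77/17000)(89500/1539.5).

0.26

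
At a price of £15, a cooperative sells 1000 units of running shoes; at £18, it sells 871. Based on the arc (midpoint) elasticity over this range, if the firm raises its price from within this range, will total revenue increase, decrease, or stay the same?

Arc ε = (-129/3)(16.50/935.5) ≈ -0.758.
|ε| = 0.76 < 1, so demand is inelastic. A price rise therefore raises total revenue.

increase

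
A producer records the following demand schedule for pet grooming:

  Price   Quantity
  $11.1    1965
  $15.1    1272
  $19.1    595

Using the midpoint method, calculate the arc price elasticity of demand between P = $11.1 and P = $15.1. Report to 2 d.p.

-1.40

At P = 11.1, Q = 1965; at P = 15.1, Q = 1272.
ΔQ = -693, ΔP = 4.0. Midpoints: P̄ = 13.10, Q̄ = 1618.5.
ε = (ΔQ/ΔP)(P̄/Q̄) = (-693/4.0)(13.10/1618.5).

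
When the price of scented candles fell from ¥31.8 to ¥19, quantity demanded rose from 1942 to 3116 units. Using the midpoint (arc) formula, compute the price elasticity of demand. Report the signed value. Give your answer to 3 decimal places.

-0.921

ΔQ = 3116 − 1942 = 1174; ΔP = 19 − 31.8 = -12.8.
Midpoints: P̄ = 25.40, Q̄ = 2529.0.
ε = (ΔQ/ΔP)(P̄/Q̄) = (1174/-12.8)(25.40/2529.0).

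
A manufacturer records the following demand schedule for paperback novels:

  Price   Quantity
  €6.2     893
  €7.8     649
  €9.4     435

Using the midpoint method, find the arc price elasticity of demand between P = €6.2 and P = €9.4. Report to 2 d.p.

-1.68

At P = 6.2, Q = 893; at P = 9.4, Q = 435.
ΔQ = -458, ΔP = 3.2. Midpoints: P̄ = 7.80, Q̄ = 664.0.
ε = (ΔQ/ΔP)(P̄/Q̄) = (-458/3.2)(7.80/664.0).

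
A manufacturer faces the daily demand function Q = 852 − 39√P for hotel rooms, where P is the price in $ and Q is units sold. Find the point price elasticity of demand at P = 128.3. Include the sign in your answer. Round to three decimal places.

-0.538

At P = 128.3, Q = 410.249.
dQ/dP = −39/(2√P) = -1.722.
ε = (dQ/dP)(P/Q) = (-1.722)(128.3/410.249).
|ε| < 1, so demand is inelastic at this price.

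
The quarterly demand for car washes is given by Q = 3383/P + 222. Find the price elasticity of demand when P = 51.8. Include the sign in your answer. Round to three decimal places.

-0.227

At P = 51.8, Q = 287.309.
dQ/dP = −3383/P² = -1.261.
ε = (dQ/dP)(P/Q) = (-1.261)(51.8/287.309).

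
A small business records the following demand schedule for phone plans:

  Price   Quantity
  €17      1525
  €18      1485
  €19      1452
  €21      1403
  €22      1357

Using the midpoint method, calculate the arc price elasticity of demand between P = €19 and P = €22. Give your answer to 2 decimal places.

At P = 19, Q = 1452; at P = 22, Q = 1357.
ΔQ = -95, ΔP = 3. Midpoints: P̄ = 20.50, Q̄ = 1404.5.
ε = (ΔQ/ΔP)(P̄/Q̄) = (-95/3)(20.50/1404.5).

-0.46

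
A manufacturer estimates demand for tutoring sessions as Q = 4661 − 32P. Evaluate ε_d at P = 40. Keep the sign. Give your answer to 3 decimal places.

-0.379

At P = 40, Q = 3381.
dQ/dP = −32.
ε = (dQ/dP)(P/Q) = (-32)(40/3381).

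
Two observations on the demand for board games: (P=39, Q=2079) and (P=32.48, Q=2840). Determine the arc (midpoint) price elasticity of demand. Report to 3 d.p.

-1.696

ΔQ = 2840 − 2079 = 761; ΔP = 32.48 − 39 = -6.52.
Midpoints: P̄ = 35.74, Q̄ = 2459.5.
ε = (ΔQ/ΔP)(P̄/Q̄) = (761/-6.52)(35.74/2459.5).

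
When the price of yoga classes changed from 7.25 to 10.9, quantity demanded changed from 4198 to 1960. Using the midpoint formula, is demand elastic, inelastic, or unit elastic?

elastic

Arc ε ≈ -1.807.
|ε| = 1.81 > 1.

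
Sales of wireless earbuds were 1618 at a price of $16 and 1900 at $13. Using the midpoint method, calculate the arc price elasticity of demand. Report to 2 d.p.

-0.77

ΔQ = 1900 − 1618 = 282; ΔP = 13 − 16 = -3.
Midpoints: P̄ = 14.50, Q̄ = 1759.0.
ε = (ΔQ/ΔP)(P̄/Q̄) = (282/-3)(14.50/1759.0).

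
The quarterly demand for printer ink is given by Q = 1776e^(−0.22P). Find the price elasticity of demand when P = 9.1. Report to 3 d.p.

-2.002

At P = 9.1, Q = 239.875.
dQ/dP = −0.22·1776e^(−0.22P) = −0.22Q = -52.773.
ε = (dQ/dP)(P/Q) = (-52.773)(9.1/239.875).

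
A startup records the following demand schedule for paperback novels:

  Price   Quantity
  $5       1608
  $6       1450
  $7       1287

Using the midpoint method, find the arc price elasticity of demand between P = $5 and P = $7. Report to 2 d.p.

At P = 5, Q = 1608; at P = 7, Q = 1287.
ΔQ = -321, ΔP = 2. Midpoints: P̄ = 6.00, Q̄ = 1447.5.
ε = (ΔQ/ΔP)(P̄/Q̄) = (-321/2)(6.00/1447.5).

-0.67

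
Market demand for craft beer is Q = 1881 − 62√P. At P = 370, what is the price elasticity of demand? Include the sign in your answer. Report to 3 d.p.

At P = 370, Q = 688.406.
dQ/dP = −62/(2√P) = -1.612.
ε = (dQ/dP)(P/Q) = (-1.612)(370/688.406).
|ε| < 1, so demand is inelastic at this price.

-0.866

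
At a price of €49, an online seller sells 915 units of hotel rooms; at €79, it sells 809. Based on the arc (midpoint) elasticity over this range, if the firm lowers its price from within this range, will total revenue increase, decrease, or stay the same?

decrease

Arc ε = (-106/30)(64.00/862.0) ≈ -0.262.
|ε| = 0.26 < 1, so demand is inelastic. A price cut therefore reduces total revenue.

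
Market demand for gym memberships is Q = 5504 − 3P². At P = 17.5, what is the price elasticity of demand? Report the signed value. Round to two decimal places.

-0.40

At P = 17.5, Q = 4585.250.
dQ/dP = −6P = -105.
ε = (dQ/dP)(P/Q) = (-105)(17.5/4585.250).
|ε| < 1, so demand is inelastic at this price.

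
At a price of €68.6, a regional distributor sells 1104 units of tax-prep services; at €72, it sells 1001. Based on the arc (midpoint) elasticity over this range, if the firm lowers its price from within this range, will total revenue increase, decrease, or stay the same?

increase

Arc ε = (-103/3.4)(70.30/1052.5) ≈ -2.023.
|ε| = 2.02 > 1, so demand is elastic. A price cut therefore raises total revenue.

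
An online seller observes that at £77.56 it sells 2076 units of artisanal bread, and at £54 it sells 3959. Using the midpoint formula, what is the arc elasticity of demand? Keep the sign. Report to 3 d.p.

-1.742

ΔQ = 3959 − 2076 = 1883; ΔP = 54 − 77.56 = -23.56.
Midpoints: P̄ = 65.78, Q̄ = 3017.5.
ε = (ΔQ/ΔP)(P̄/Q̄) = (1883/-23.56)(65.78/3017.5).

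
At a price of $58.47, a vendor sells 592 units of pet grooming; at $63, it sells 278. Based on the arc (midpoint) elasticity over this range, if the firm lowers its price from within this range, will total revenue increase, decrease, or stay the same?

Arc ε = (-314/4.53)(60.73/435.0) ≈ -9.678.
|ε| = 9.68 > 1, so demand is elastic. A price cut therefore raises total revenue.

increase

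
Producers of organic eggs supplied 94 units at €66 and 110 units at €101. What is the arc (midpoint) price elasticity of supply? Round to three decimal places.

ΔQ = 110 − 94 = 16; ΔP = 101 − 66 = 35.
Midpoints: P̄ = 83.50, Q̄ = 102.0.
ε_s = (ΔQ/ΔP)(P̄/Q̄) = (16/35)(83.50/102.0).

0.374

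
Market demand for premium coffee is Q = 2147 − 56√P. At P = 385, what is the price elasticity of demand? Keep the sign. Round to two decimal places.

At P = 385, Q = 1048.201.
dQ/dP = −56/(2√P) = -1.427.
ε = (dQ/dP)(P/Q) = (-1.427)(385/1048.201).

-0.52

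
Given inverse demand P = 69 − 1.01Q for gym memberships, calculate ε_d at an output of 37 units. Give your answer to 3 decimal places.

At Q = 37, P = 69 − 1.01(37) = 31.63.
dP/dQ = −1.01, so dQ/dP = 1/(−1.01) = -0.990.
ε = (dQ/dP)(P/Q) = (-0.990)(31.63/37).

-0.846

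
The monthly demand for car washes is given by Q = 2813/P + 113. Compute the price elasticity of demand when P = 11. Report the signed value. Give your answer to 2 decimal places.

-0.69

At P = 11, Q = 368.727.
dQ/dP = −2813/P² = -23.248.
ε = (dQ/dP)(P/Q) = (-23.248)(11/368.727).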